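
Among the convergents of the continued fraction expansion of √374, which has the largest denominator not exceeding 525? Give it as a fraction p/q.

3365/174

√374 = [19; 2, 1, 18, 1, 2, 38, …] (period length 6).
Convergents:
  p_0/q_0 = 19/1
  p_1/q_1 = 39/2
  p_2/q_2 = 58/3
  p_3/q_3 = 1083/56
  p_4/q_4 = 1141/59
  p_5/q_5 = 3365/174
  p_6/q_6 = 129011/6671
q_5 = 174 ≤ 525 < 6671 = q_6, so the answer is 3365/174.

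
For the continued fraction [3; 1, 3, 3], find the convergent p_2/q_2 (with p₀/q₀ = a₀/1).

15/4

Using pₖ = aₖpₖ₋₁ + pₖ₋₂, qₖ = aₖqₖ₋₁ + qₖ₋₂ (with p₋₁=1, p₋₂=0, q₋₁=0, q₋₂=1):
  k=0: a=3, p=3, q=1
  k=1: a=1, p=4, q=1
  k=2: a=3, p=15, q=4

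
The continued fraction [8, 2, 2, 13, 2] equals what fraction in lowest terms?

1168/139

Using pₖ = aₖpₖ₋₁ + pₖ₋₂ and qₖ = aₖqₖ₋₁ + qₖ₋₂:
  k=0: a=8, p=8, q=1
  k=1: a=2, p=17, q=2
  k=2: a=2, p=42, q=5
  k=3: a=13, p=563, q=67
  k=4: a=2, p=1168, q=139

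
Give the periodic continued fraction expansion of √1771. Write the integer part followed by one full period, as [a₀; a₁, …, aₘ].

[42; 12, 84]

a₀ = ⌊√1771⌋ = 42.
With m₀=0, d₀=1 and mₖ₊₁ = dₖaₖ − mₖ, dₖ₊₁ = (n − mₖ₊₁²)/dₖ, aₖ₊₁ = ⌊(a₀+mₖ₊₁)/dₖ₊₁⌋:
  k=1: m=42, d=7, a=12
  k=2: m=42, d=1, a=84
d=1 and a=2a₀=84 at k=2, so the next step gives (m, d) = (42, 7) again — its k=1 value — and the period has length 2.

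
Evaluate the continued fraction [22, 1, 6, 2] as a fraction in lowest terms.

343/15

Fold from the inside: start with 2/1.
  6 + 1/2 = 13/2
  1 + 2/13 = 15/13
  22 + 13/15 = 343/15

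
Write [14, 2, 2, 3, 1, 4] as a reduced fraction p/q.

1513/105

Using pₖ = aₖpₖ₋₁ + pₖ₋₂ and qₖ = aₖqₖ₋₁ + qₖ₋₂:
  k=0: a=14, p=14, q=1
  k=1: a=2, p=29, q=2
  k=2: a=2, p=72, q=5
  k=3: a=3, p=245, q=17
  k=4: a=1, p=317, q=22
  k=5: a=4, p=1513, q=105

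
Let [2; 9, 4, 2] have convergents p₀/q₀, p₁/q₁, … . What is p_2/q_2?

78/37

Using pₖ = aₖpₖ₋₁ + pₖ₋₂, qₖ = aₖqₖ₋₁ + qₖ₋₂ (with p₋₁=1, p₋₂=0, q₋₁=0, q₋₂=1):
  k=0: a=2, p=2, q=1
  k=1: a=9, p=19, q=9
  k=2: a=4, p=78, q=37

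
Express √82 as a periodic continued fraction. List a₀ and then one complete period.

[9; 18]

a₀ = ⌊√82⌋ = 9.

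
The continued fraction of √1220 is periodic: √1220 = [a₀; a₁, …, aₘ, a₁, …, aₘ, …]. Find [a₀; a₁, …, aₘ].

a₀ = ⌊√1220⌋ = 34.
With m₀=0, d₀=1 and mₖ₊₁ = dₖaₖ − mₖ, dₖ₊₁ = (n − mₖ₊₁²)/dₖ, aₖ₊₁ = ⌊(a₀+mₖ₊₁)/dₖ₊₁⌋:
  k=1: m=34, d=64, a=1
  k=2: m=30, d=5, a=12
  k=3: m=30, d=64, a=1
  k=4: m=34, d=1, a=68
d=1 and a=2a₀=68 at k=4, so the next step gives (m, d) = (34, 64) again — its k=1 value — and the period has length 4.

[34; 1, 12, 1, 68]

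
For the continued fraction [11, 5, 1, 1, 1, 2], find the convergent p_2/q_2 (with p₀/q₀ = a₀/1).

Using pₖ = aₖpₖ₋₁ + pₖ₋₂, qₖ = aₖqₖ₋₁ + qₖ₋₂ (with p₋₁=1, p₋₂=0, q₋₁=0, q₋₂=1):
  k=0: a=11, p=11, q=1
  k=1: a=5, p=56, q=5
  k=2: a=1, p=67, q=6

67/6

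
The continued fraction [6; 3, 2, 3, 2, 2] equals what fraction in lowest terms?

Fold from the inside: start with 2/1.
  2 + 1/2 = 5/2
  3 + 2/5 = 17/5
  2 + 5/17 = 39/17
  3 + 17/39 = 134/39
  6 + 39/134 = 843/134

843/134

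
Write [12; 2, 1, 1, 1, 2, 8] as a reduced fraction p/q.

Using pₖ = aₖpₖ₋₁ + pₖ₋₂ and qₖ = aₖqₖ₋₁ + qₖ₋₂:
  k=0: a=12, p=12, q=1
  k=1: a=2, p=25, q=2
  k=2: a=1, p=37, q=3
  k=3: a=1, p=62, q=5
  k=4: a=1, p=99, q=8
  k=5: a=2, p=260, q=21
  k=6: a=8, p=2179, q=176

2179/176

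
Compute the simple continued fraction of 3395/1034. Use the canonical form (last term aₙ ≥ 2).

3395 = 3*1034 + 293
1034 = 3*293 + 155
293 = 1*155 + 138
155 = 1*138 + 17
138 = 8*17 + 2
17 = 8*2 + 1
2 = 2*1 + 0  (stop)
So 3395/1034 = [3; 3, 1, 1, 8, 8, 2].

[3; 3, 1, 1, 8, 8, 2]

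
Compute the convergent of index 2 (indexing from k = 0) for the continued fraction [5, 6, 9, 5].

284/55

Using pₖ = aₖpₖ₋₁ + pₖ₋₂, qₖ = aₖqₖ₋₁ + qₖ₋₂ (with p₋₁=1, p₋₂=0, q₋₁=0, q₋₂=1):
  k=0: a=5, p=5, q=1
  k=1: a=6, p=31, q=6
  k=2: a=9, p=284, q=55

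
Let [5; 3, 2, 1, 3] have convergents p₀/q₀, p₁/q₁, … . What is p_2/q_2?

Using pₖ = aₖpₖ₋₁ + pₖ₋₂, qₖ = aₖqₖ₋₁ + qₖ₋₂ (with p₋₁=1, p₋₂=0, q₋₁=0, q₋₂=1):
  k=0: a=5, p=5, q=1
  k=1: a=3, p=16, q=3
  k=2: a=2, p=37, q=7

37/7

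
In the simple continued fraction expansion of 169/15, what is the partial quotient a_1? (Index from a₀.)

3

169 = 11·15 + 4   →  a_0 = 11
15 = 3·4 + 3   →  a_1 = 3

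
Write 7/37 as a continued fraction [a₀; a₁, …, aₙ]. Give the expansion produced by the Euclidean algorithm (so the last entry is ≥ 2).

7 = 0·37 + 7
37 = 5·7 + 2
7 = 3·2 + 1
2 = 2·1 + 0  (stop)
So 7/37 = [0; 5, 3, 2].

[0; 5, 3, 2]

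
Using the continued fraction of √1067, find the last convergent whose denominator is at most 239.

√1067 = [32; 1, 1, 1, 64, …] (period length 4).
Convergents:
  p_0/q_0 = 32/1
  p_1/q_1 = 33/1
  p_2/q_2 = 65/2
  p_3/q_3 = 98/3
  p_4/q_4 = 6337/194
  p_5/q_5 = 6435/197
  p_6/q_6 = 12772/391
q_5 = 197 ≤ 239 < 391 = q_6, so the answer is 6435/197.

6435/197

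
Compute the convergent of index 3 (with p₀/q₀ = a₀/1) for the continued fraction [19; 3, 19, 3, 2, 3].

3421/177

Using pₖ = aₖpₖ₋₁ + pₖ₋₂, qₖ = aₖqₖ₋₁ + qₖ₋₂ (with p₋₁=1, p₋₂=0, q₋₁=0, q₋₂=1):
  k=0: a=19, p=19, q=1
  k=1: a=3, p=58, q=3
  k=2: a=19, p=1121, q=58
  k=3: a=3, p=3421, q=177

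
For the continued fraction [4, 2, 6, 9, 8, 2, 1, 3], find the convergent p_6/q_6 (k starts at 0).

Using pₖ = aₖpₖ₋₁ + pₖ₋₂, qₖ = aₖqₖ₋₁ + qₖ₋₂ (with p₋₁=1, p₋₂=0, q₋₁=0, q₋₂=1):
  k=0: a=4, p=4, q=1
  k=1: a=2, p=9, q=2
  k=2: a=6, p=58, q=13
  k=3: a=9, p=531, q=119
  k=4: a=8, p=4306, q=965
  k=5: a=2, p=9143, q=2049
  k=6: a=1, p=13449, q=3014

13449/3014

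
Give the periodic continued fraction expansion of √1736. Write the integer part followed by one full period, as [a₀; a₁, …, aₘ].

a₀ = ⌊√1736⌋ = 41.
With m₀=0, d₀=1 and mₖ₊₁ = dₖaₖ − mₖ, dₖ₊₁ = (n − mₖ₊₁²)/dₖ, aₖ₊₁ = ⌊(a₀+mₖ₊₁)/dₖ₊₁⌋:
  k=1: m=41, d=55, a=1
  k=2: m=14, d=28, a=1
  k=3: m=14, d=55, a=1
  k=4: m=41, d=1, a=82
d=1 and a=2a₀=82 at k=4, so the next step gives (m, d) = (41, 55) again — its k=1 value — and the period has length 4.

[41; 1, 1, 1, 82]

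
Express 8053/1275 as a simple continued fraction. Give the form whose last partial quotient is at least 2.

8053 = 6×1275 + 403
1275 = 3×403 + 66
403 = 6×66 + 7
66 = 9×7 + 3
7 = 2×3 + 1
3 = 3×1 + 0  (stop)
So 8053/1275 = [6; 3, 6, 9, 2, 3].

[6; 3, 6, 9, 2, 3]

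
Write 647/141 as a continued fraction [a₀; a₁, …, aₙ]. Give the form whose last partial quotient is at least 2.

647 = 4*141 + 83
141 = 1*83 + 58
83 = 1*58 + 25
58 = 2*25 + 8
25 = 3*8 + 1
8 = 8*1 + 0  (stop)
So 647/141 = [4; 1, 1, 2, 3, 8].

[4; 1, 1, 2, 3, 8]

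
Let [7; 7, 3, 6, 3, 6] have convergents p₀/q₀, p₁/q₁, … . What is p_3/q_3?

992/139

Using pₖ = aₖpₖ₋₁ + pₖ₋₂, qₖ = aₖqₖ₋₁ + qₖ₋₂ (with p₋₁=1, p₋₂=0, q₋₁=0, q₋₂=1):
  k=0: a=7, p=7, q=1
  k=1: a=7, p=50, q=7
  k=2: a=3, p=157, q=22
  k=3: a=6, p=992, q=139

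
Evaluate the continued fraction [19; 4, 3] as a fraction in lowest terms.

Using pₖ = aₖpₖ₋₁ + pₖ₋₂ and qₖ = aₖqₖ₋₁ + qₖ₋₂:
  k=0: a=19, p=19, q=1
  k=1: a=4, p=77, q=4
  k=2: a=3, p=250, q=13

250/13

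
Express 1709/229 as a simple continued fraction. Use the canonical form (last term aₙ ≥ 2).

1709 = 7·229 + 106
229 = 2·106 + 17
106 = 6·17 + 4
17 = 4·4 + 1
4 = 4·1 + 0  (stop)
So 1709/229 = [7; 2, 6, 4, 4].

[7; 2, 6, 4, 4]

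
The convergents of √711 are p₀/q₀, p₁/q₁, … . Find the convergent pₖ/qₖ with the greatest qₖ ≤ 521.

12799/480

√711 = [26; 1, 1, 1, 52, …] (period length 4).
Convergents:
  p_0/q_0 = 26/1
  p_1/q_1 = 27/1
  p_2/q_2 = 53/2
  p_3/q_3 = 80/3
  p_4/q_4 = 4213/158
  p_5/q_5 = 4293/161
  p_6/q_6 = 8506/319
  p_7/q_7 = 12799/480
  p_8/q_8 = 674054/25279
q_7 = 480 ≤ 521 < 25279 = q_8, so the answer is 12799/480.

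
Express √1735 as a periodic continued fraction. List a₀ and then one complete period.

a₀ = ⌊√1735⌋ = 41.
With m₀=0, d₀=1 and mₖ₊₁ = dₖaₖ − mₖ, dₖ₊₁ = (n − mₖ₊₁²)/dₖ, aₖ₊₁ = ⌊(a₀+mₖ₊₁)/dₖ₊₁⌋:
  k=1: m=41, d=54, a=1
  k=2: m=13, d=29, a=1
  k=3: m=16, d=51, a=1
  k=4: m=35, d=10, a=7
  k=5: m=35, d=51, a=1
  k=6: m=16, d=29, a=1
  k=7: m=13, d=54, a=1
  k=8: m=41, d=1, a=82
d=1 and a=2a₀=82 at k=8, so the next step gives (m, d) = (41, 54) again — its k=1 value — and the period has length 8.

[41; 1, 1, 1, 7, 1, 1, 1, 82]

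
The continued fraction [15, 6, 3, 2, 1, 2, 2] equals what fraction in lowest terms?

Using pₖ = aₖpₖ₋₁ + pₖ₋₂ and qₖ = aₖqₖ₋₁ + qₖ₋₂:
  k=0: a=15, p=15, q=1
  k=1: a=6, p=91, q=6
  k=2: a=3, p=288, q=19
  k=3: a=2, p=667, q=44
  k=4: a=1, p=955, q=63
  k=5: a=2, p=2577, q=170
  k=6: a=2, p=6109, q=403

6109/403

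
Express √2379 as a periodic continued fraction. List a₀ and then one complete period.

[48; 1, 3, 2, 3, 1, 96]

a₀ = ⌊√2379⌋ = 48.
With m₀=0, d₀=1 and mₖ₊₁ = dₖaₖ − mₖ, dₖ₊₁ = (n − mₖ₊₁²)/dₖ, aₖ₊₁ = ⌊(a₀+mₖ₊₁)/dₖ₊₁⌋:
  k=1: m=48, d=75, a=1
  k=2: m=27, d=22, a=3
  k=3: m=39, d=39, a=2
  k=4: m=39, d=22, a=3
  k=5: m=27, d=75, a=1
  k=6: m=48, d=1, a=96
d=1 and a=2a₀=96 at k=6, so the next step gives (m, d) = (48, 75) again — its k=1 value — and the period has length 6.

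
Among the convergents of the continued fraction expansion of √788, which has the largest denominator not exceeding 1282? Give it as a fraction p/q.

22036/785

√788 = [28; 14, 56, …] (period length 2).
Convergents:
  p_0/q_0 = 28/1
  p_1/q_1 = 393/14
  p_2/q_2 = 22036/785
  p_3/q_3 = 308897/11004
q_2 = 785 ≤ 1282 < 11004 = q_3, so the answer is 22036/785.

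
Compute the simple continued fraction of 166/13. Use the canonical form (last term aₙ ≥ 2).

166 = 12*13 + 10
13 = 1*10 + 3
10 = 3*3 + 1
3 = 3*1 + 0  (stop)
So 166/13 = [12; 1, 3, 3].

[12; 1, 3, 3]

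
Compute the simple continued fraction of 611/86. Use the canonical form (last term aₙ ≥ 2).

[7; 9, 1, 1, 4]

611 = 7·86 + 9
86 = 9·9 + 5
9 = 1·5 + 4
5 = 1·4 + 1
4 = 4·1 + 0  (stop)
So 611/86 = [7; 9, 1, 1, 4].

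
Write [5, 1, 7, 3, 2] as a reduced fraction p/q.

341/58

Using pₖ = aₖpₖ₋₁ + pₖ₋₂ and qₖ = aₖqₖ₋₁ + qₖ₋₂:
  k=0: a=5, p=5, q=1
  k=1: a=1, p=6, q=1
  k=2: a=7, p=47, q=8
  k=3: a=3, p=147, q=25
  k=4: a=2, p=341, q=58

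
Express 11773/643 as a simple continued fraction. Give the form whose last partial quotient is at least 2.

[18; 3, 4, 3, 15]

11773 = 18·643 + 199
643 = 3·199 + 46
199 = 4·46 + 15
46 = 3·15 + 1
15 = 15·1 + 0  (stop)
So 11773/643 = [18; 3, 4, 3, 15].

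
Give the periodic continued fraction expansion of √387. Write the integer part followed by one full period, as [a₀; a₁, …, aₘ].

[19; 1, 2, 19, 2, 1, 38]

a₀ = ⌊√387⌋ = 19.
With m₀=0, d₀=1 and mₖ₊₁ = dₖaₖ − mₖ, dₖ₊₁ = (n − mₖ₊₁²)/dₖ, aₖ₊₁ = ⌊(a₀+mₖ₊₁)/dₖ₊₁⌋:
  k=1: m=19, d=26, a=1
  k=2: m=7, d=13, a=2
  k=3: m=19, d=2, a=19
  k=4: m=19, d=13, a=2
  k=5: m=7, d=26, a=1
  k=6: m=19, d=1, a=38
d=1 and a=2a₀=38 at k=6, so the next step gives (m, d) = (19, 26) again — its k=1 value — and the period has length 6.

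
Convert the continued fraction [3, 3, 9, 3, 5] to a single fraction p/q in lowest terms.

Using pₖ = aₖpₖ₋₁ + pₖ₋₂ and qₖ = aₖqₖ₋₁ + qₖ₋₂:
  k=0: a=3, p=3, q=1
  k=1: a=3, p=10, q=3
  k=2: a=9, p=93, q=28
  k=3: a=3, p=289, q=87
  k=4: a=5, p=1538, q=463

1538/463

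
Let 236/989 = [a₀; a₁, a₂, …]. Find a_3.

4

236 = 0·989 + 236   →  a_0 = 0
989 = 4·236 + 45   →  a_1 = 4
236 = 5·45 + 11   →  a_2 = 5
45 = 4·11 + 1   →  a_3 = 4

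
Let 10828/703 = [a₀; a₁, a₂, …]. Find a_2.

10828 = 15·703 + 283   →  a_0 = 15
703 = 2·283 + 137   →  a_1 = 2
283 = 2·137 + 9   →  a_2 = 2

2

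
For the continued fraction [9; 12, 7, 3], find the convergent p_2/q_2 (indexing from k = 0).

772/85

Using pₖ = aₖpₖ₋₁ + pₖ₋₂, qₖ = aₖqₖ₋₁ + qₖ₋₂ (with p₋₁=1, p₋₂=0, q₋₁=0, q₋₂=1):
  k=0: a=9, p=9, q=1
  k=1: a=12, p=109, q=12
  k=2: a=7, p=772, q=85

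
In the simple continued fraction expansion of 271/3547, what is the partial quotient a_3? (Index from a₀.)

3

271 = 0·3547 + 271   →  a_0 = 0
3547 = 13·271 + 24   →  a_1 = 13
271 = 11·24 + 7   →  a_2 = 11
24 = 3·7 + 3   →  a_3 = 3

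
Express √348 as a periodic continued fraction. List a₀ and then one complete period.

[18; 1, 1, 1, 8, 1, 1, 1, 36]

a₀ = ⌊√348⌋ = 18.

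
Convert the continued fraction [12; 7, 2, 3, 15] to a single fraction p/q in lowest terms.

Fold from the inside: start with 15/1.
  3 + 1/15 = 46/15
  2 + 15/46 = 107/46
  7 + 46/107 = 795/107
  12 + 107/795 = 9647/795

9647/795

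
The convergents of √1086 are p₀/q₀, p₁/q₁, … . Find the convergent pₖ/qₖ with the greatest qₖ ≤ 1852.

√1086 = [32; 1, 20, 1, 64, …] (period length 4).
Convergents:
  p_0/q_0 = 32/1
  p_1/q_1 = 33/1
  p_2/q_2 = 692/21
  p_3/q_3 = 725/22
  p_4/q_4 = 47092/1429
  p_5/q_5 = 47817/1451
  p_6/q_6 = 1003432/30449
q_5 = 1451 ≤ 1852 < 30449 = q_6, so the answer is 47817/1451.

47817/1451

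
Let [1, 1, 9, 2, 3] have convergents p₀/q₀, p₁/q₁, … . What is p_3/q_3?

Using pₖ = aₖpₖ₋₁ + pₖ₋₂, qₖ = aₖqₖ₋₁ + qₖ₋₂ (with p₋₁=1, p₋₂=0, q₋₁=0, q₋₂=1):
  k=0: a=1, p=1, q=1
  k=1: a=1, p=2, q=1
  k=2: a=9, p=19, q=10
  k=3: a=2, p=40, q=21

40/21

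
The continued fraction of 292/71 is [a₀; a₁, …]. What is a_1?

292 = 4·71 + 8   →  a_0 = 4
71 = 8·8 + 7   →  a_1 = 8

8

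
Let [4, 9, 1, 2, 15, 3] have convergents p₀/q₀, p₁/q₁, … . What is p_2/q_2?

41/10

Using pₖ = aₖpₖ₋₁ + pₖ₋₂, qₖ = aₖqₖ₋₁ + qₖ₋₂ (with p₋₁=1, p₋₂=0, q₋₁=0, q₋₂=1):
  k=0: a=4, p=4, q=1
  k=1: a=9, p=37, q=9
  k=2: a=1, p=41, q=10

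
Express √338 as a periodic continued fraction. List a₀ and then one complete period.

a₀ = ⌊√338⌋ = 18.
With m₀=0, d₀=1 and mₖ₊₁ = dₖaₖ − mₖ, dₖ₊₁ = (n − mₖ₊₁²)/dₖ, aₖ₊₁ = ⌊(a₀+mₖ₊₁)/dₖ₊₁⌋:
  k=1: m=18, d=14, a=2
  k=2: m=10, d=17, a=1
  k=3: m=7, d=17, a=1
  k=4: m=10, d=14, a=2
  k=5: m=18, d=1, a=36
d=1 and a=2a₀=36 at k=5, so the next step gives (m, d) = (18, 14) again — its k=1 value — and the period has length 5.

[18; 2, 1, 1, 2, 36]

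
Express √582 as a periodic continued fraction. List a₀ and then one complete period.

[24; 8, 48]

a₀ = ⌊√582⌋ = 24.
With m₀=0, d₀=1 and mₖ₊₁ = dₖaₖ − mₖ, dₖ₊₁ = (n − mₖ₊₁²)/dₖ, aₖ₊₁ = ⌊(a₀+mₖ₊₁)/dₖ₊₁⌋:
  k=1: m=24, d=6, a=8
  k=2: m=24, d=1, a=48
d=1 and a=2a₀=48 at k=2, so the next step gives (m, d) = (24, 6) again — its k=1 value — and the period has length 2.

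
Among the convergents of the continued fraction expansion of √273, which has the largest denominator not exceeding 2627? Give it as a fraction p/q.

√273 = [16; 1, 1, 10, 1, 1, 32, …] (period length 6).
Convergents:
  p_0/q_0 = 16/1
  p_1/q_1 = 17/1
  p_2/q_2 = 33/2
  p_3/q_3 = 347/21
  p_4/q_4 = 380/23
  p_5/q_5 = 727/44
  p_6/q_6 = 23644/1431
  p_7/q_7 = 24371/1475
  p_8/q_8 = 48015/2906
q_7 = 1475 ≤ 2627 < 2906 = q_8, so the answer is 24371/1475.

24371/1475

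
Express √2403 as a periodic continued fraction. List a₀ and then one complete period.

a₀ = ⌊√2403⌋ = 49.

[49; 49, 98]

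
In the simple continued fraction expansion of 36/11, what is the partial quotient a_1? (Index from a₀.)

36 = 3·11 + 3   →  a_0 = 3
11 = 3·3 + 2   →  a_1 = 3

3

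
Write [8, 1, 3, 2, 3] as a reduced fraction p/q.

Fold from the inside: start with 3/1.
  2 + 1/3 = 7/3
  3 + 3/7 = 24/7
  1 + 7/24 = 31/24
  8 + 24/31 = 272/31

272/31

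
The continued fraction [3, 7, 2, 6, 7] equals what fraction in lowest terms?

2175/694

Fold from the inside: start with 7/1.
  6 + 1/7 = 43/7
  2 + 7/43 = 93/43
  7 + 43/93 = 694/93
  3 + 93/694 = 2175/694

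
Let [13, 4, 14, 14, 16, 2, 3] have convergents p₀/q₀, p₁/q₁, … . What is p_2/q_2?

755/57

Using pₖ = aₖpₖ₋₁ + pₖ₋₂, qₖ = aₖqₖ₋₁ + qₖ₋₂ (with p₋₁=1, p₋₂=0, q₋₁=0, q₋₂=1):
  k=0: a=13, p=13, q=1
  k=1: a=4, p=53, q=4
  k=2: a=14, p=755, q=57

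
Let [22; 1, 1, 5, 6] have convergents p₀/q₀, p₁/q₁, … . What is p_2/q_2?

Using pₖ = aₖpₖ₋₁ + pₖ₋₂, qₖ = aₖqₖ₋₁ + qₖ₋₂ (with p₋₁=1, p₋₂=0, q₋₁=0, q₋₂=1):
  k=0: a=22, p=22, q=1
  k=1: a=1, p=23, q=1
  k=2: a=1, p=45, q=2

45/2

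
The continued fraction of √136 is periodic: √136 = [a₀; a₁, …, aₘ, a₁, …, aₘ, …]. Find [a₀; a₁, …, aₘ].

a₀ = ⌊√136⌋ = 11.

[11; 1, 1, 1, 22]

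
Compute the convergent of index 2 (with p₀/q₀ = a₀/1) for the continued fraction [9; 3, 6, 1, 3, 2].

177/19

Using pₖ = aₖpₖ₋₁ + pₖ₋₂, qₖ = aₖqₖ₋₁ + qₖ₋₂ (with p₋₁=1, p₋₂=0, q₋₁=0, q₋₂=1):
  k=0: a=9, p=9, q=1
  k=1: a=3, p=28, q=3
  k=2: a=6, p=177, q=19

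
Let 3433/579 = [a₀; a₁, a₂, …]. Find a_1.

1

3433 = 5·579 + 538   →  a_0 = 5
579 = 1·538 + 41   →  a_1 = 1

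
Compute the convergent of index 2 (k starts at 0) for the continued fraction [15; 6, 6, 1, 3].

Using pₖ = aₖpₖ₋₁ + pₖ₋₂, qₖ = aₖqₖ₋₁ + qₖ₋₂ (with p₋₁=1, p₋₂=0, q₋₁=0, q₋₂=1):
  k=0: a=15, p=15, q=1
  k=1: a=6, p=91, q=6
  k=2: a=6, p=561, q=37

561/37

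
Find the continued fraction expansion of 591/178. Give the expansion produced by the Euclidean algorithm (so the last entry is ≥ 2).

591 = 3×178 + 57
178 = 3×57 + 7
57 = 8×7 + 1
7 = 7×1 + 0  (stop)
So 591/178 = [3; 3, 8, 7].

[3; 3, 8, 7]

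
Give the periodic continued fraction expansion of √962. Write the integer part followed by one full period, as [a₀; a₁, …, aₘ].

[31; 62]

a₀ = ⌊√962⌋ = 31.
With m₀=0, d₀=1 and mₖ₊₁ = dₖaₖ − mₖ, dₖ₊₁ = (n − mₖ₊₁²)/dₖ, aₖ₊₁ = ⌊(a₀+mₖ₊₁)/dₖ₊₁⌋:
  k=1: m=31, d=1, a=62
d=1 and a=2a₀=62 at k=1, so the next step gives (m, d) = (31, 1) again — its k=1 value — and the period has length 1.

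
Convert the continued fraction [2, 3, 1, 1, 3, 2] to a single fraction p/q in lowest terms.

Using pₖ = aₖpₖ₋₁ + pₖ₋₂ and qₖ = aₖqₖ₋₁ + qₖ₋₂:
  k=0: a=2, p=2, q=1
  k=1: a=3, p=7, q=3
  k=2: a=1, p=9, q=4
  k=3: a=1, p=16, q=7
  k=4: a=3, p=57, q=25
  k=5: a=2, p=130, q=57

130/57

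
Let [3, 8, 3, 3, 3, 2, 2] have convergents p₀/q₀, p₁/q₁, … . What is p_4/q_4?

Using pₖ = aₖpₖ₋₁ + pₖ₋₂, qₖ = aₖqₖ₋₁ + qₖ₋₂ (with p₋₁=1, p₋₂=0, q₋₁=0, q₋₂=1):
  k=0: a=3, p=3, q=1
  k=1: a=8, p=25, q=8
  k=2: a=3, p=78, q=25
  k=3: a=3, p=259, q=83
  k=4: a=3, p=855, q=274

855/274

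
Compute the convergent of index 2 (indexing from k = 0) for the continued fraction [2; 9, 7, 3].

135/64

Using pₖ = aₖpₖ₋₁ + pₖ₋₂, qₖ = aₖqₖ₋₁ + qₖ₋₂ (with p₋₁=1, p₋₂=0, q₋₁=0, q₋₂=1):
  k=0: a=2, p=2, q=1
  k=1: a=9, p=19, q=9
  k=2: a=7, p=135, q=64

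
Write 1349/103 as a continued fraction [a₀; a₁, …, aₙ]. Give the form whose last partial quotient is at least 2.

[13; 10, 3, 3]

1349 = 13×103 + 10
103 = 10×10 + 3
10 = 3×3 + 1
3 = 3×1 + 0  (stop)
So 1349/103 = [13; 10, 3, 3].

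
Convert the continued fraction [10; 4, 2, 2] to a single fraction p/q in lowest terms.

225/22

Using pₖ = aₖpₖ₋₁ + pₖ₋₂ and qₖ = aₖqₖ₋₁ + qₖ₋₂:
  k=0: a=10, p=10, q=1
  k=1: a=4, p=41, q=4
  k=2: a=2, p=92, q=9
  k=3: a=2, p=225, q=22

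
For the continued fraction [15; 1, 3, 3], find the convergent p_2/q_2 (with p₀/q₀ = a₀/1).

Using pₖ = aₖpₖ₋₁ + pₖ₋₂, qₖ = aₖqₖ₋₁ + qₖ₋₂ (with p₋₁=1, p₋₂=0, q₋₁=0, q₋₂=1):
  k=0: a=15, p=15, q=1
  k=1: a=1, p=16, q=1
  k=2: a=3, p=63, q=4

63/4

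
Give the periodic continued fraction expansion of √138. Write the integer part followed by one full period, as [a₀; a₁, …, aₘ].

a₀ = ⌊√138⌋ = 11.
With m₀=0, d₀=1 and mₖ₊₁ = dₖaₖ − mₖ, dₖ₊₁ = (n − mₖ₊₁²)/dₖ, aₖ₊₁ = ⌊(a₀+mₖ₊₁)/dₖ₊₁⌋:
  k=1: m=11, d=17, a=1
  k=2: m=6, d=6, a=2
  k=3: m=6, d=17, a=1
  k=4: m=11, d=1, a=22
d=1 and a=2a₀=22 at k=4, so the next step gives (m, d) = (11, 17) again — its k=1 value — and the period has length 4.

[11; 1, 2, 1, 22]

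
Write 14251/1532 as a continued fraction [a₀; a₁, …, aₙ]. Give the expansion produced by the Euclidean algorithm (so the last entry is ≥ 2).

14251 = 9·1532 + 463
1532 = 3·463 + 143
463 = 3·143 + 34
143 = 4·34 + 7
34 = 4·7 + 6
7 = 1·6 + 1
6 = 6·1 + 0  (stop)
So 14251/1532 = [9; 3, 3, 4, 4, 1, 6].

[9; 3, 3, 4, 4, 1, 6]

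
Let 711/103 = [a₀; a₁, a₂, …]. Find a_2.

711 = 6·103 + 93   →  a_0 = 6
103 = 1·93 + 10   →  a_1 = 1
93 = 9·10 + 3   →  a_2 = 9

9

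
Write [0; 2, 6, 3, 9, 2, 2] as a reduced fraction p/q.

Fold from the inside: start with 2/1.
  2 + 1/2 = 5/2
  9 + 2/5 = 47/5
  3 + 5/47 = 146/47
  6 + 47/146 = 923/146
  2 + 146/923 = 1992/923
  0 + 923/1992 = 923/1992

923/1992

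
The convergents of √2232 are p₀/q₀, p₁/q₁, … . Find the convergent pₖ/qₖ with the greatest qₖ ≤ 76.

√2232 = [47; 4, 10, 4, 94, …] (period length 4).
Convergents:
  p_0/q_0 = 47/1
  p_1/q_1 = 189/4
  p_2/q_2 = 1937/41
  p_3/q_3 = 7937/168
q_2 = 41 ≤ 76 < 168 = q_3, so the answer is 1937/41.

1937/41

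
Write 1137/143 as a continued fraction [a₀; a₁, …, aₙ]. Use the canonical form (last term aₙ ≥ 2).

[7; 1, 19, 2, 3]

1137 = 7*143 + 136
143 = 1*136 + 7
136 = 19*7 + 3
7 = 2*3 + 1
3 = 3*1 + 0  (stop)
So 1137/143 = [7; 1, 19, 2, 3].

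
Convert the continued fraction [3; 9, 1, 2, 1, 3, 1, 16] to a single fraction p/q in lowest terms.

9637/3106

Fold from the inside: start with 16/1.
  1 + 1/16 = 17/16
  3 + 16/17 = 67/17
  1 + 17/67 = 84/67
  2 + 67/84 = 235/84
  1 + 84/235 = 319/235
  9 + 235/319 = 3106/319
  3 + 319/3106 = 9637/3106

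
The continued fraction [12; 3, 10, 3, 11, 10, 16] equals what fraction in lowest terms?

Fold from the inside: start with 16/1.
  10 + 1/16 = 161/16
  11 + 16/161 = 1787/161
  3 + 161/1787 = 5522/1787
  10 + 1787/5522 = 57007/5522
  3 + 5522/57007 = 176543/57007
  12 + 57007/176543 = 2175523/176543

2175523/176543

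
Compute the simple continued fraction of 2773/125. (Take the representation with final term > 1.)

2773 = 22*125 + 23
125 = 5*23 + 10
23 = 2*10 + 3
10 = 3*3 + 1
3 = 3*1 + 0  (stop)
So 2773/125 = [22; 5, 2, 3, 3].

[22; 5, 2, 3, 3]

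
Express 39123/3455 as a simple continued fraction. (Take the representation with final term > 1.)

[11; 3, 11, 14, 2, 3]

39123 = 11×3455 + 1118
3455 = 3×1118 + 101
1118 = 11×101 + 7
101 = 14×7 + 3
7 = 2×3 + 1
3 = 3×1 + 0  (stop)
So 39123/3455 = [11; 3, 11, 14, 2, 3].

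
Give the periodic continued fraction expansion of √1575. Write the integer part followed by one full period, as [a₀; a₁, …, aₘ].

a₀ = ⌊√1575⌋ = 39.

[39; 1, 2, 5, 2, 1, 78]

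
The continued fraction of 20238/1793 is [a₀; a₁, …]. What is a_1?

3

20238 = 11·1793 + 515   →  a_0 = 11
1793 = 3·515 + 248   →  a_1 = 3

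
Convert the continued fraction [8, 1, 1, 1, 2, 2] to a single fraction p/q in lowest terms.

Using pₖ = aₖpₖ₋₁ + pₖ₋₂ and qₖ = aₖqₖ₋₁ + qₖ₋₂:
  k=0: a=8, p=8, q=1
  k=1: a=1, p=9, q=1
  k=2: a=1, p=17, q=2
  k=3: a=1, p=26, q=3
  k=4: a=2, p=69, q=8
  k=5: a=2, p=164, q=19

164/19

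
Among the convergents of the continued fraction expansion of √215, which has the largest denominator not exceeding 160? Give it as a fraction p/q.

√215 = [14; 1, 1, 1, 28, …] (period length 4).
Convergents:
  p_0/q_0 = 14/1
  p_1/q_1 = 15/1
  p_2/q_2 = 29/2
  p_3/q_3 = 44/3
  p_4/q_4 = 1261/86
  p_5/q_5 = 1305/89
  p_6/q_6 = 2566/175
q_5 = 89 ≤ 160 < 175 = q_6, so the answer is 1305/89.

1305/89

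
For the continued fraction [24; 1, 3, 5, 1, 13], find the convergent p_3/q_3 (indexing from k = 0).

520/21

Using pₖ = aₖpₖ₋₁ + pₖ₋₂, qₖ = aₖqₖ₋₁ + qₖ₋₂ (with p₋₁=1, p₋₂=0, q₋₁=0, q₋₂=1):
  k=0: a=24, p=24, q=1
  k=1: a=1, p=25, q=1
  k=2: a=3, p=99, q=4
  k=3: a=5, p=520, q=21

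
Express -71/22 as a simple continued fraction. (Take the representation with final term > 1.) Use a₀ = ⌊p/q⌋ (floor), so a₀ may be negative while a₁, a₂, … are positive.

-71 = -4*22 + 17
22 = 1*17 + 5
17 = 3*5 + 2
5 = 2*2 + 1
2 = 2*1 + 0  (stop)
So -71/22 = [-4; 1, 3, 2, 2].

[-4; 1, 3, 2, 2]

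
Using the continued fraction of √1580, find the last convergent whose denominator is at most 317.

12521/315

√1580 = [39; 1, 2, 1, 78, …] (period length 4).
Convergents:
  p_0/q_0 = 39/1
  p_1/q_1 = 40/1
  p_2/q_2 = 119/3
  p_3/q_3 = 159/4
  p_4/q_4 = 12521/315
  p_5/q_5 = 12680/319
q_4 = 315 ≤ 317 < 319 = q_5, so the answer is 12521/315.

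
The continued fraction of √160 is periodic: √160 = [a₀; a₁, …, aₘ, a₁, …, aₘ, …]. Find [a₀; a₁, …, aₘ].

a₀ = ⌊√160⌋ = 12.

[12; 1, 1, 1, 5, 1, 1, 1, 24]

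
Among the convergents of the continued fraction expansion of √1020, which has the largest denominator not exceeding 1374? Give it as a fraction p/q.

32672/1023

√1020 = [31; 1, 14, 1, 62, …] (period length 4).
Convergents:
  p_0/q_0 = 31/1
  p_1/q_1 = 32/1
  p_2/q_2 = 479/15
  p_3/q_3 = 511/16
  p_4/q_4 = 32161/1007
  p_5/q_5 = 32672/1023
  p_6/q_6 = 489569/15329
q_5 = 1023 ≤ 1374 < 15329 = q_6, so the answer is 32672/1023.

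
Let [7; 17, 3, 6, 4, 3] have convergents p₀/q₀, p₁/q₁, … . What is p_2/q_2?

367/52

Using pₖ = aₖpₖ₋₁ + pₖ₋₂, qₖ = aₖqₖ₋₁ + qₖ₋₂ (with p₋₁=1, p₋₂=0, q₋₁=0, q₋₂=1):
  k=0: a=7, p=7, q=1
  k=1: a=17, p=120, q=17
  k=2: a=3, p=367, q=52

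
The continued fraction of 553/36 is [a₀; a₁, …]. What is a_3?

3

553 = 15·36 + 13   →  a_0 = 15
36 = 2·13 + 10   →  a_1 = 2
13 = 1·10 + 3   →  a_2 = 1
10 = 3·3 + 1   →  a_3 = 3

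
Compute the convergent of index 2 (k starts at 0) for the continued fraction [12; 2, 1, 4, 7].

Using pₖ = aₖpₖ₋₁ + pₖ₋₂, qₖ = aₖqₖ₋₁ + qₖ₋₂ (with p₋₁=1, p₋₂=0, q₋₁=0, q₋₂=1):
  k=0: a=12, p=12, q=1
  k=1: a=2, p=25, q=2
  k=2: a=1, p=37, q=3

37/3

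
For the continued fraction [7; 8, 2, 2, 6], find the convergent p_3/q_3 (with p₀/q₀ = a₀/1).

299/42

Using pₖ = aₖpₖ₋₁ + pₖ₋₂, qₖ = aₖqₖ₋₁ + qₖ₋₂ (with p₋₁=1, p₋₂=0, q₋₁=0, q₋₂=1):
  k=0: a=7, p=7, q=1
  k=1: a=8, p=57, q=8
  k=2: a=2, p=121, q=17
  k=3: a=2, p=299, q=42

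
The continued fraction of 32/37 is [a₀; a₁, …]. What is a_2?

6

32 = 0·37 + 32   →  a_0 = 0
37 = 1·32 + 5   →  a_1 = 1
32 = 6·5 + 2   →  a_2 = 6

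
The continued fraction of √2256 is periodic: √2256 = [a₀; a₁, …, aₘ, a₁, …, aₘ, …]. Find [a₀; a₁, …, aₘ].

[47; 2, 94]

a₀ = ⌊√2256⌋ = 47.
With m₀=0, d₀=1 and mₖ₊₁ = dₖaₖ − mₖ, dₖ₊₁ = (n − mₖ₊₁²)/dₖ, aₖ₊₁ = ⌊(a₀+mₖ₊₁)/dₖ₊₁⌋:
  k=1: m=47, d=47, a=2
  k=2: m=47, d=1, a=94
d=1 and a=2a₀=94 at k=2, so the next step gives (m, d) = (47, 47) again — its k=1 value — and the period has length 2.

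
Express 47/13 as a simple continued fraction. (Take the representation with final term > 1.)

47 = 3×13 + 8
13 = 1×8 + 5
8 = 1×5 + 3
5 = 1×3 + 2
3 = 1×2 + 1
2 = 2×1 + 0  (stop)
So 47/13 = [3; 1, 1, 1, 1, 2].

[3; 1, 1, 1, 1, 2]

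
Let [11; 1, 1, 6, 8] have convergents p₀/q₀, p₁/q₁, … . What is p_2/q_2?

23/2

Using pₖ = aₖpₖ₋₁ + pₖ₋₂, qₖ = aₖqₖ₋₁ + qₖ₋₂ (with p₋₁=1, p₋₂=0, q₋₁=0, q₋₂=1):
  k=0: a=11, p=11, q=1
  k=1: a=1, p=12, q=1
  k=2: a=1, p=23, q=2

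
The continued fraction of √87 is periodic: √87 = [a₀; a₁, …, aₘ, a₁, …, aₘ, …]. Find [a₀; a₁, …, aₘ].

[9; 3, 18]

a₀ = ⌊√87⌋ = 9.
With m₀=0, d₀=1 and mₖ₊₁ = dₖaₖ − mₖ, dₖ₊₁ = (n − mₖ₊₁²)/dₖ, aₖ₊₁ = ⌊(a₀+mₖ₊₁)/dₖ₊₁⌋:
  k=1: m=9, d=6, a=3
  k=2: m=9, d=1, a=18
d=1 and a=2a₀=18 at k=2, so the next step gives (m, d) = (9, 6) again — its k=1 value — and the period has length 2.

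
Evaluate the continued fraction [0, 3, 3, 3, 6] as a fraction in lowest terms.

63/208

Using pₖ = aₖpₖ₋₁ + pₖ₋₂ and qₖ = aₖqₖ₋₁ + qₖ₋₂:
  k=0: a=0, p=0, q=1
  k=1: a=3, p=1, q=3
  k=2: a=3, p=3, q=10
  k=3: a=3, p=10, q=33
  k=4: a=6, p=63, q=208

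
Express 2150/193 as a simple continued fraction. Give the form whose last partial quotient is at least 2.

[11; 7, 6, 1, 3]

2150 = 11·193 + 27
193 = 7·27 + 4
27 = 6·4 + 3
4 = 1·3 + 1
3 = 3·1 + 0  (stop)
So 2150/193 = [11; 7, 6, 1, 3].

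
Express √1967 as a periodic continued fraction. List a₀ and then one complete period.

[44; 2, 1, 5, 1, 2, 88]

a₀ = ⌊√1967⌋ = 44.
With m₀=0, d₀=1 and mₖ₊₁ = dₖaₖ − mₖ, dₖ₊₁ = (n − mₖ₊₁²)/dₖ, aₖ₊₁ = ⌊(a₀+mₖ₊₁)/dₖ₊₁⌋:
  k=1: m=44, d=31, a=2
  k=2: m=18, d=53, a=1
  k=3: m=35, d=14, a=5
  k=4: m=35, d=53, a=1
  k=5: m=18, d=31, a=2
  k=6: m=44, d=1, a=88
d=1 and a=2a₀=88 at k=6, so the next step gives (m, d) = (44, 31) again — its k=1 value — and the period has length 6.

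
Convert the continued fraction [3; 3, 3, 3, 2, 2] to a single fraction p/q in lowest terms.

611/185

Fold from the inside: start with 2/1.
  2 + 1/2 = 5/2
  3 + 2/5 = 17/5
  3 + 5/17 = 56/17
  3 + 17/56 = 185/56
  3 + 56/185 = 611/185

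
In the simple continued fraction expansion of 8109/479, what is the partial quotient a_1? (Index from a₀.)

1

8109 = 16·479 + 445   →  a_0 = 16
479 = 1·445 + 34   →  a_1 = 1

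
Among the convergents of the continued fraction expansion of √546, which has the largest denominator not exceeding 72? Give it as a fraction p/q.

701/30

√546 = [23; 2, 1, 2, 1, 2, 46, …] (period length 6).
Convergents:
  p_0/q_0 = 23/1
  p_1/q_1 = 47/2
  p_2/q_2 = 70/3
  p_3/q_3 = 187/8
  p_4/q_4 = 257/11
  p_5/q_5 = 701/30
  p_6/q_6 = 32503/1391
q_5 = 30 ≤ 72 < 1391 = q_6, so the answer is 701/30.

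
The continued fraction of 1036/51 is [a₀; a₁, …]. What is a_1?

1036 = 20·51 + 16   →  a_0 = 20
51 = 3·16 + 3   →  a_1 = 3

3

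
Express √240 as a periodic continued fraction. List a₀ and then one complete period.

[15; 2, 30]

a₀ = ⌊√240⌋ = 15.
With m₀=0, d₀=1 and mₖ₊₁ = dₖaₖ − mₖ, dₖ₊₁ = (n − mₖ₊₁²)/dₖ, aₖ₊₁ = ⌊(a₀+mₖ₊₁)/dₖ₊₁⌋:
  k=1: m=15, d=15, a=2
  k=2: m=15, d=1, a=30
d=1 and a=2a₀=30 at k=2, so the next step gives (m, d) = (15, 15) again — its k=1 value — and the period has length 2.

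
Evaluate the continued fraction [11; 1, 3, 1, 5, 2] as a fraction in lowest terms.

Fold from the inside: start with 2/1.
  5 + 1/2 = 11/2
  1 + 2/11 = 13/11
  3 + 11/13 = 50/13
  1 + 13/50 = 63/50
  11 + 50/63 = 743/63

743/63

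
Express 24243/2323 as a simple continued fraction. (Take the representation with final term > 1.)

24243 = 10·2323 + 1013
2323 = 2·1013 + 297
1013 = 3·297 + 122
297 = 2·122 + 53
122 = 2·53 + 16
53 = 3·16 + 5
16 = 3·5 + 1
5 = 5·1 + 0  (stop)
So 24243/2323 = [10; 2, 3, 2, 2, 3, 3, 5].

[10; 2, 3, 2, 2, 3, 3, 5]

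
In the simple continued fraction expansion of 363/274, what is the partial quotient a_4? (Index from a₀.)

363 = 1·274 + 89   →  a_0 = 1
274 = 3·89 + 7   →  a_1 = 3
89 = 12·7 + 5   →  a_2 = 12
7 = 1·5 + 2   →  a_3 = 1
5 = 2·2 + 1   →  a_4 = 2

2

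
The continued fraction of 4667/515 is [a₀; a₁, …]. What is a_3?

4667 = 9·515 + 32   →  a_0 = 9
515 = 16·32 + 3   →  a_1 = 16
32 = 10·3 + 2   →  a_2 = 10
3 = 1·2 + 1   →  a_3 = 1

1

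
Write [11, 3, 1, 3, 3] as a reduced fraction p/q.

Using pₖ = aₖpₖ₋₁ + pₖ₋₂ and qₖ = aₖqₖ₋₁ + qₖ₋₂:
  k=0: a=11, p=11, q=1
  k=1: a=3, p=34, q=3
  k=2: a=1, p=45, q=4
  k=3: a=3, p=169, q=15
  k=4: a=3, p=552, q=49

552/49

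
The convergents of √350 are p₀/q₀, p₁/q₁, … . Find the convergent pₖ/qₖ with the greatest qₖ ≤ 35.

√350 = [18; 1, 2, 2, 2, 1, 36, …] (period length 6).
Convergents:
  p_0/q_0 = 18/1
  p_1/q_1 = 19/1
  p_2/q_2 = 56/3
  p_3/q_3 = 131/7
  p_4/q_4 = 318/17
  p_5/q_5 = 449/24
  p_6/q_6 = 16482/881
q_5 = 24 ≤ 35 < 881 = q_6, so the answer is 449/24.

449/24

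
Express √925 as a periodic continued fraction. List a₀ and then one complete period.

[30; 2, 2, 2, 2, 60]

a₀ = ⌊√925⌋ = 30.
With m₀=0, d₀=1 and mₖ₊₁ = dₖaₖ − mₖ, dₖ₊₁ = (n − mₖ₊₁²)/dₖ, aₖ₊₁ = ⌊(a₀+mₖ₊₁)/dₖ₊₁⌋:
  k=1: m=30, d=25, a=2
  k=2: m=20, d=21, a=2
  k=3: m=22, d=21, a=2
  k=4: m=20, d=25, a=2
  k=5: m=30, d=1, a=60
d=1 and a=2a₀=60 at k=5, so the next step gives (m, d) = (30, 25) again — its k=1 value — and the period has length 5.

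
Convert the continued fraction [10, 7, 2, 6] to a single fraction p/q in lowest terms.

Fold from the inside: start with 6/1.
  2 + 1/6 = 13/6
  7 + 6/13 = 97/13
  10 + 13/97 = 983/97

983/97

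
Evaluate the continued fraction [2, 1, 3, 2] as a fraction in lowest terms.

25/9

Using pₖ = aₖpₖ₋₁ + pₖ₋₂ and qₖ = aₖqₖ₋₁ + qₖ₋₂:
  k=0: a=2, p=2, q=1
  k=1: a=1, p=3, q=1
  k=2: a=3, p=11, q=4
  k=3: a=2, p=25, q=9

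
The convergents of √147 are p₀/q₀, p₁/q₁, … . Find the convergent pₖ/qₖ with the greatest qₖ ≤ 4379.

18817/1552

√147 = [12; 8, 24, …] (period length 2).
Convergents:
  p_0/q_0 = 12/1
  p_1/q_1 = 97/8
  p_2/q_2 = 2340/193
  p_3/q_3 = 18817/1552
  p_4/q_4 = 453948/37441
q_3 = 1552 ≤ 4379 < 37441 = q_4, so the answer is 18817/1552.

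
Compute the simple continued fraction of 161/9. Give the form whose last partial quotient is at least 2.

[17; 1, 8]

161 = 17·9 + 8
9 = 1·8 + 1
8 = 8·1 + 0  (stop)
So 161/9 = [17; 1, 8].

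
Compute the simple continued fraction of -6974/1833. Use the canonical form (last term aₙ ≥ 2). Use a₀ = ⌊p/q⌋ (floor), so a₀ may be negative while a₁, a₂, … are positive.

[-4; 5, 8, 3, 14]

-6974 = -4·1833 + 358
1833 = 5·358 + 43
358 = 8·43 + 14
43 = 3·14 + 1
14 = 14·1 + 0  (stop)
So -6974/1833 = [-4; 5, 8, 3, 14].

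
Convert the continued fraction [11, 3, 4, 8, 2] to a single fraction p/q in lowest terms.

Fold from the inside: start with 2/1.
  8 + 1/2 = 17/2
  4 + 2/17 = 70/17
  3 + 17/70 = 227/70
  11 + 70/227 = 2567/227

2567/227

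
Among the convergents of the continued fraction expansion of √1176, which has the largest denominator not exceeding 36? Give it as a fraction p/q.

583/17

√1176 = [34; 3, 2, 2, 2, 3, 68, …] (period length 6).
Convergents:
  p_0/q_0 = 34/1
  p_1/q_1 = 103/3
  p_2/q_2 = 240/7
  p_3/q_3 = 583/17
  p_4/q_4 = 1406/41
q_3 = 17 ≤ 36 < 41 = q_4, so the answer is 583/17.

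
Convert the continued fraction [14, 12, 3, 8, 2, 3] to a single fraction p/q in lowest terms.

31922/2267

Using pₖ = aₖpₖ₋₁ + pₖ₋₂ and qₖ = aₖqₖ₋₁ + qₖ₋₂:
  k=0: a=14, p=14, q=1
  k=1: a=12, p=169, q=12
  k=2: a=3, p=521, q=37
  k=3: a=8, p=4337, q=308
  k=4: a=2, p=9195, q=653
  k=5: a=3, p=31922, q=2267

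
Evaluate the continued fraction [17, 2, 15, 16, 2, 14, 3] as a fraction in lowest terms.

798229/45655

Fold from the inside: start with 3/1.
  14 + 1/3 = 43/3
  2 + 3/43 = 89/43
  16 + 43/89 = 1467/89
  15 + 89/1467 = 22094/1467
  2 + 1467/22094 = 45655/22094
  17 + 22094/45655 = 798229/45655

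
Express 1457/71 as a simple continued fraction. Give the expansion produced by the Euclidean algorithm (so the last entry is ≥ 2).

1457 = 20*71 + 37
71 = 1*37 + 34
37 = 1*34 + 3
34 = 11*3 + 1
3 = 3*1 + 0  (stop)
So 1457/71 = [20; 1, 1, 11, 3].

[20; 1, 1, 11, 3]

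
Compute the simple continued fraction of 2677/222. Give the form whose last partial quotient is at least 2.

[12; 17, 13]

2677 = 12*222 + 13
222 = 17*13 + 1
13 = 13*1 + 0  (stop)
So 2677/222 = [12; 17, 13].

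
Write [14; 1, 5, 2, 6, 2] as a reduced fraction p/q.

2687/181

Fold from the inside: start with 2/1.
  6 + 1/2 = 13/2
  2 + 2/13 = 28/13
  5 + 13/28 = 153/28
  1 + 28/153 = 181/153
  14 + 153/181 = 2687/181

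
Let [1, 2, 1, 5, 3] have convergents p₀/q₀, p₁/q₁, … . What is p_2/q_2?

Using pₖ = aₖpₖ₋₁ + pₖ₋₂, qₖ = aₖqₖ₋₁ + qₖ₋₂ (with p₋₁=1, p₋₂=0, q₋₁=0, q₋₂=1):
  k=0: a=1, p=1, q=1
  k=1: a=2, p=3, q=2
  k=2: a=1, p=4, q=3

4/3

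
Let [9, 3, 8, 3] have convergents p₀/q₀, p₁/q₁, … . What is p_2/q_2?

Using pₖ = aₖpₖ₋₁ + pₖ₋₂, qₖ = aₖqₖ₋₁ + qₖ₋₂ (with p₋₁=1, p₋₂=0, q₋₁=0, q₋₂=1):
  k=0: a=9, p=9, q=1
  k=1: a=3, p=28, q=3
  k=2: a=8, p=233, q=25

233/25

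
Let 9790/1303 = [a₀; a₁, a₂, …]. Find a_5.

9790 = 7·1303 + 669   →  a_0 = 7
1303 = 1·669 + 634   →  a_1 = 1
669 = 1·634 + 35   →  a_2 = 1
634 = 18·35 + 4   →  a_3 = 18
35 = 8·4 + 3   →  a_4 = 8
4 = 1·3 + 1   →  a_5 = 1

1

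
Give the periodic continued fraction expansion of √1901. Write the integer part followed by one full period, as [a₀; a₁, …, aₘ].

[43; 1, 1, 1, 1, 86]

a₀ = ⌊√1901⌋ = 43.
With m₀=0, d₀=1 and mₖ₊₁ = dₖaₖ − mₖ, dₖ₊₁ = (n − mₖ₊₁²)/dₖ, aₖ₊₁ = ⌊(a₀+mₖ₊₁)/dₖ₊₁⌋:
  k=1: m=43, d=52, a=1
  k=2: m=9, d=35, a=1
  k=3: m=26, d=35, a=1
  k=4: m=9, d=52, a=1
  k=5: m=43, d=1, a=86
d=1 and a=2a₀=86 at k=5, so the next step gives (m, d) = (43, 52) again — its k=1 value — and the period has length 5.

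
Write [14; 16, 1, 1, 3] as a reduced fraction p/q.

1631/116

Fold from the inside: start with 3/1.
  1 + 1/3 = 4/3
  1 + 3/4 = 7/4
  16 + 4/7 = 116/7
  14 + 7/116 = 1631/116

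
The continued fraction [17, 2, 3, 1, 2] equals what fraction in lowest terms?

Fold from the inside: start with 2/1.
  1 + 1/2 = 3/2
  3 + 2/3 = 11/3
  2 + 3/11 = 25/11
  17 + 11/25 = 436/25

436/25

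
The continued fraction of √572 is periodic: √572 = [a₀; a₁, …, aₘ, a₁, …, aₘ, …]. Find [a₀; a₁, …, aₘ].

a₀ = ⌊√572⌋ = 23.

[23; 1, 10, 1, 46]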